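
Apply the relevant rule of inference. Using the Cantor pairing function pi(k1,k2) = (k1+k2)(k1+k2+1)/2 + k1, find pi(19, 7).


k1 + k2 = 26
(k1+k2)(k1+k2+1)/2 = 26 * 27 / 2 = 351
pi = 351 + 19 = 370

370


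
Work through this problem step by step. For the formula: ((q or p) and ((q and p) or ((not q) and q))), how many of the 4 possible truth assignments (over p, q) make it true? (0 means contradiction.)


Check all 4 assignments:
p=0, q=0: 0
p=0, q=1: 0
p=1, q=0: 0
p=1, q=1: 1
Count of True = 1

1


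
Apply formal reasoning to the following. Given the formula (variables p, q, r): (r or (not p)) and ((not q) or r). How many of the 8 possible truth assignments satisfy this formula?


Evaluate all 8 assignments for p, q, r:
p=0, q=0, r=0: 1
p=0, q=0, r=1: 1
p=0, q=1, r=0: 0
p=0, q=1, r=1: 1
p=1, q=0, r=0: 0
p=1, q=0, r=1: 1
p=1, q=1, r=0: 0
p=1, q=1, r=1: 1
Satisfying count = 5

5


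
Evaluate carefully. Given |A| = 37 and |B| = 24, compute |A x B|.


The Cartesian product A x B contains all ordered pairs (a, b).
|A x B| = |A| * |B| = 37 * 24 = 888

888


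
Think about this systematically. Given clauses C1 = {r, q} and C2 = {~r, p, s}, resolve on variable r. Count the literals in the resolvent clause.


Remove r from C1 and ~r from C2.
C1 remainder: {q}
C2 remainder: {p, s}
Union (resolvent): {p, q, s}
Resolvent has 3 literal(s).

3


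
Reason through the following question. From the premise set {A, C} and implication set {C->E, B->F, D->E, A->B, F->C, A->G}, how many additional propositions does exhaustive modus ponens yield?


Initial facts: {A, C}
Apply modus ponens to closure:
  C and C->E  =>  E
  A and A->B  =>  B
  A and A->G  =>  G
  B and B->F  =>  F
Final known: {A, B, C, E, F, G}
New propositions: {B, E, F, G}
Count = 4

4


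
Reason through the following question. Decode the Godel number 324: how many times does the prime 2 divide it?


Factorize 324 by dividing by 2 repeatedly.
Division steps: 2 divides 324 exactly 2 time(s).
Exponent of 2 = 2

2


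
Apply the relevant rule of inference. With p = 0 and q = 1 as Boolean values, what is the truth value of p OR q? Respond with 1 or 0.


p = 0, q = 1
Operation: p OR q
Evaluate: 0 OR 1 = 1

1


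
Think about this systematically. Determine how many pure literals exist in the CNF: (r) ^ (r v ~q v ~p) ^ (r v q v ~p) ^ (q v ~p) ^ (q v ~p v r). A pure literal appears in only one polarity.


Check each variable for pure literal status:
p: pure negative
q: mixed (not pure)
r: pure positive
Pure literal count = 2

2


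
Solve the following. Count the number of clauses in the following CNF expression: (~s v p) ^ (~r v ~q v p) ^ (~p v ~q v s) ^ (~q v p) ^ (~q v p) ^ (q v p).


A CNF formula is a conjunction of clauses.
Clauses are separated by ^.
Counting the conjuncts: 6 clauses.

6


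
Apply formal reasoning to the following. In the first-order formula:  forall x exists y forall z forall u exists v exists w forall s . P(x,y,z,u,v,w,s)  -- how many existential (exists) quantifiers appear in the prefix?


Quantifier prefix: forall x exists y forall z forall u exists v exists w forall s
Mark each quantifier type:
  U E U U E E U
Universal count = 4, Existential count = 3
Asked for existential (exists) quantifiers: 3

3


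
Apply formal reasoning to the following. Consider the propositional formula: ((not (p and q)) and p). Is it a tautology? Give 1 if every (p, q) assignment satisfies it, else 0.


Check all 4 assignments:
p=0, q=0: 0
p=0, q=1: 0
p=1, q=0: 1
p=1, q=1: 0
Satisfying count = 1/4.
Tautology iff count = 4: no.

0


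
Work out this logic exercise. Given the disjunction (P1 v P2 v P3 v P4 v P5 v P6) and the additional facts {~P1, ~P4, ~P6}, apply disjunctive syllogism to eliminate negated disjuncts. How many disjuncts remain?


Original disjuncts (6): P1, P2, P3, P4, P5, P6
Negated (eliminate): ~P1, ~P4, ~P6
Remaining disjuncts: P2, P3, P5
Count = 6 - 3 = 3

3


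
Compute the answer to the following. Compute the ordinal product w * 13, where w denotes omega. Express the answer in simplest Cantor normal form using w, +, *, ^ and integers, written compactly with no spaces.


Compute w * 13.
Ordinal * is associative and left-distributive over +, but NOT commutative; for finite n>1, n*w = w but w*n stays w*n.
w * 13 means 13 copies of w concatenated: w*13.
Result = w*13

w*13


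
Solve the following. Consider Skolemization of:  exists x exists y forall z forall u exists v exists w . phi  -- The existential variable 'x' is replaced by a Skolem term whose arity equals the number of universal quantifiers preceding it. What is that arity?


Quantifier prefix: exists x exists y forall z forall u exists v exists w
'x' is existentially quantified at position 1.
No universal quantifiers precede it.
Skolem function arity = 0 (a Skolem constant)

0


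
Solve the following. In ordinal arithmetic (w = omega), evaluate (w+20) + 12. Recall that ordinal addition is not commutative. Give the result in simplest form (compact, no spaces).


Compute (w+20) + 12.
Ordinal + is associative but NOT commutative; for finite n>0, n + w = w but w + n stays w+n.
By associativity: (w+20) + 12 = w + (20+12) = w+32.
Result = w+32

w+32


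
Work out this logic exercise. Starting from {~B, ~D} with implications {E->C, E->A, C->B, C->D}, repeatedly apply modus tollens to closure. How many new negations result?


Initial negated facts: {~B, ~D}
Apply modus tollens to closure:
  ~B and C->B  =>  ~C
  ~C and E->C  =>  ~E
Final negated: {~B, ~C, ~D, ~E}
New negations: {~C, ~E}
Count = 2

2


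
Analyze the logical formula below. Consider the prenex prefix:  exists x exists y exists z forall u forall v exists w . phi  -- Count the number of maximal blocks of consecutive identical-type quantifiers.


Quantifier-type sequence: E E E A A E  (A=forall, E=exists)
Group into maximal same-type runs:
  Ex3 | Ax2 | Ex1
Number of blocks = 3

3


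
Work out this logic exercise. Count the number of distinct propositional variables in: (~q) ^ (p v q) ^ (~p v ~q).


Identify each variable that appears in the formula.
Variables found: p, q
Count = 2

2


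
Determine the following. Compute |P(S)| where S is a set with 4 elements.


The power set of a set with n elements has 2^n elements.
|P(S)| = 2^4 = 16

16


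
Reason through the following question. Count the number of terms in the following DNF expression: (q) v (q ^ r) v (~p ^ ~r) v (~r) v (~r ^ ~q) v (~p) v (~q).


A DNF formula is a disjunction of terms (conjunctions).
Terms are separated by v.
Counting the disjuncts: 7 terms.

7


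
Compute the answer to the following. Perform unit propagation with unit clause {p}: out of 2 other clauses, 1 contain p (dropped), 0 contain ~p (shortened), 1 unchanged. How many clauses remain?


Satisfied (removed): 1
Shortened (remain): 0
Unchanged (remain): 1
Remaining = 0 + 1 = 1

1


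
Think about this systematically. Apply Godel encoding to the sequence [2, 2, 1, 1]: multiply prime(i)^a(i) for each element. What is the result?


Encode each element as an exponent of the corresponding prime:
  2^2 = 4
  3^2 = 9
  5^1 = 5
  7^1 = 7
Product = 4 * 9 * 5 * 7 = 1260

1260


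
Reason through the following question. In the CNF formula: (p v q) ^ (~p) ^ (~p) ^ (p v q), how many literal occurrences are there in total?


Counting literals in each clause:
Clause 1: 2 literal(s)
Clause 2: 1 literal(s)
Clause 3: 1 literal(s)
Clause 4: 2 literal(s)
Total = 6

6


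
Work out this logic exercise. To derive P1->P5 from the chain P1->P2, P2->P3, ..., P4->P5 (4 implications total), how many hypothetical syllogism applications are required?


With 4 implications in a chain connecting 5 propositions:
P1->P2, P2->P3, ..., P4->P5
Steps needed = (number of implications) - 1 = 4 - 1 = 3

3


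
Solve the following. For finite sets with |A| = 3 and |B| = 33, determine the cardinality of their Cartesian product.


The Cartesian product A x B contains all ordered pairs (a, b).
|A x B| = |A| * |B| = 3 * 33 = 99

99


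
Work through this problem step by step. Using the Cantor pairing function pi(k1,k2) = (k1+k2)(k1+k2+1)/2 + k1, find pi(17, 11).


k1 + k2 = 28
(k1+k2)(k1+k2+1)/2 = 28 * 29 / 2 = 406
pi = 406 + 17 = 423

423


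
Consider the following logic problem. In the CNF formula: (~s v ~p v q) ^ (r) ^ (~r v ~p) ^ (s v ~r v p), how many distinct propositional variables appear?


Identify each variable that appears in the formula.
Variables found: p, q, r, s
Count = 4

4


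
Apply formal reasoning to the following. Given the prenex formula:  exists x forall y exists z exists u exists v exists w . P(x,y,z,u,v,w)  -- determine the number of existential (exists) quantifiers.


Quantifier prefix: exists x forall y exists z exists u exists v exists w
Mark each quantifier type:
  E U E E E E
Universal count = 1, Existential count = 5
Asked for existential (exists) quantifiers: 5

5


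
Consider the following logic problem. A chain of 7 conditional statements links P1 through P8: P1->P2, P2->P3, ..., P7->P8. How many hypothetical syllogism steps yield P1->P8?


With 7 implications in a chain connecting 8 propositions:
P1->P2, P2->P3, ..., P7->P8
Steps needed = (number of implications) - 1 = 7 - 1 = 6

6


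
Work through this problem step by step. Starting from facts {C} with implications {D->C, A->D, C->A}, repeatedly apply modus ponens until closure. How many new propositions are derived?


Initial facts: {C}
Apply modus ponens to closure:
  C and C->A  =>  A
  A and A->D  =>  D
Final known: {A, C, D}
New propositions: {A, D}
Count = 2

2


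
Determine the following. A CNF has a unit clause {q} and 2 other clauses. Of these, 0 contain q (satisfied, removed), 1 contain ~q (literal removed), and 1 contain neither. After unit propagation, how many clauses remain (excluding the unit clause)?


Satisfied (removed): 0
Shortened (remain): 1
Unchanged (remain): 1
Remaining = 1 + 1 = 2

2


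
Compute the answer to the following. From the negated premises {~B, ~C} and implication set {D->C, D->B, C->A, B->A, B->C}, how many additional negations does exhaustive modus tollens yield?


Initial negated facts: {~B, ~C}
Apply modus tollens to closure:
  ~C and D->C  =>  ~D
Final negated: {~B, ~C, ~D}
New negations: {~D}
Count = 1

1


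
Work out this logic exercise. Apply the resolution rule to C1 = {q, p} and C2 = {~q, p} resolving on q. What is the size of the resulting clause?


Remove q from C1 and ~q from C2.
C1 remainder: {p}
C2 remainder: {p}
Union (resolvent): {p}
Resolvent has 1 literal(s).

1


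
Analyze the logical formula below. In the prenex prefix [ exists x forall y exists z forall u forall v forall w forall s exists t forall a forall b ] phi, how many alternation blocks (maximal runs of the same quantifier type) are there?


Quantifier-type sequence: E A E A A A A E A A  (A=forall, E=exists)
Group into maximal same-type runs:
  Ex1 | Ax1 | Ex1 | Ax4 | Ex1 | Ax2
Number of blocks = 6

6


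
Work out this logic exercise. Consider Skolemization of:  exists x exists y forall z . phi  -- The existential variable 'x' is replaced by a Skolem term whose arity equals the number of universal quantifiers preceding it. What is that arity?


Quantifier prefix: exists x exists y forall z
'x' is existentially quantified at position 1.
No universal quantifiers precede it.
Skolem function arity = 0 (a Skolem constant)

0


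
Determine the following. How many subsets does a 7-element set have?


The power set of a set with n elements has 2^n elements.
|P(S)| = 2^7 = 128

128


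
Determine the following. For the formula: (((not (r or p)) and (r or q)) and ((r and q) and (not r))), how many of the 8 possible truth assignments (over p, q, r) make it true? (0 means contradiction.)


Check all 8 assignments:
p=0, q=0, r=0: 0
p=0, q=0, r=1: 0
p=0, q=1, r=0: 0
p=0, q=1, r=1: 0
p=1, q=0, r=0: 0
p=1, q=0, r=1: 0
p=1, q=1, r=0: 0
p=1, q=1, r=1: 0
Count of True = 0

0


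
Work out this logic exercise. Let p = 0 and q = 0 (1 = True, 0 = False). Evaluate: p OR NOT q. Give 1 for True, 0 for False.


p = 0, q = 0
Operation: p OR NOT q
Evaluate: 0 OR NOT 0 = 1

1


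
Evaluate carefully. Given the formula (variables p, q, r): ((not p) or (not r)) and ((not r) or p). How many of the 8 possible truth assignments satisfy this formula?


Evaluate all 8 assignments for p, q, r:
p=0, q=0, r=0: 1
p=0, q=0, r=1: 0
p=0, q=1, r=0: 1
p=0, q=1, r=1: 0
p=1, q=0, r=0: 1
p=1, q=0, r=1: 0
p=1, q=1, r=0: 1
p=1, q=1, r=1: 0
Satisfying count = 4

4


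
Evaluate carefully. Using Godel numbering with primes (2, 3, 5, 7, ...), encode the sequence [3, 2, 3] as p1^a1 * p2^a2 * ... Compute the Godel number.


Encode each element as an exponent of the corresponding prime:
  2^3 = 8
  3^2 = 9
  5^3 = 125
Product = 8 * 9 * 125 = 9000

9000


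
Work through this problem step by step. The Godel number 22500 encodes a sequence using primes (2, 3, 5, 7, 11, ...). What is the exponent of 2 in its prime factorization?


Factorize 22500 by dividing by 2 repeatedly.
Division steps: 2 divides 22500 exactly 2 time(s).
Exponent of 2 = 2

2


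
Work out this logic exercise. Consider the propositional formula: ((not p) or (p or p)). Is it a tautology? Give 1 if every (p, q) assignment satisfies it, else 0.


Check all 4 assignments:
p=0, q=0: 1
p=0, q=1: 1
p=1, q=0: 1
p=1, q=1: 1
Satisfying count = 4/4.
Tautology iff count = 4: yes.

1


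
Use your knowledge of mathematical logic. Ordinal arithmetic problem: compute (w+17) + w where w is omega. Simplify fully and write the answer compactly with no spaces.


Compute (w+17) + w.
Ordinal + is associative but NOT commutative; for finite n>0, n + w = w but w + n stays w+n.
(w+17) + w = w + (17+w) = w + w = w*2 (the finite tail 17 is absorbed by the right w).
Result = w*2

w*2


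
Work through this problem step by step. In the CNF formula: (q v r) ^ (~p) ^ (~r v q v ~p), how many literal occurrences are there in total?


Counting literals in each clause:
Clause 1: 2 literal(s)
Clause 2: 1 literal(s)
Clause 3: 3 literal(s)
Total = 6

6


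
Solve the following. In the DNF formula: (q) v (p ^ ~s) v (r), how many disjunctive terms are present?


A DNF formula is a disjunction of terms (conjunctions).
Terms are separated by v.
Counting the disjuncts: 3 terms.

3


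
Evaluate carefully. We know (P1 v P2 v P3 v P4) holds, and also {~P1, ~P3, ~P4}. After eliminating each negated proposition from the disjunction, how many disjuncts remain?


Original disjuncts (4): P1, P2, P3, P4
Negated (eliminate): ~P1, ~P3, ~P4
Remaining disjuncts: P2
Count = 4 - 3 = 1

1


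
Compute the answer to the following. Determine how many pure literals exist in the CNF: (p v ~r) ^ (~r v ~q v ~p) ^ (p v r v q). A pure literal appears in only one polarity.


Check each variable for pure literal status:
p: mixed (not pure)
q: mixed (not pure)
r: mixed (not pure)
Pure literal count = 0

0


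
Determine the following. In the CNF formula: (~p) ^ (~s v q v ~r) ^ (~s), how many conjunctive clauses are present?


A CNF formula is a conjunction of clauses.
Clauses are separated by ^.
Counting the conjuncts: 3 clauses.

3


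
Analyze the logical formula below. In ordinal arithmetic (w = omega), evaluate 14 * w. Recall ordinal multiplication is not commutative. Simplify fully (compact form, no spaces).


Compute 14 * w.
Ordinal * is associative and left-distributive over +, but NOT commutative; for finite n>1, n*w = w but w*n stays w*n.
For finite n>0, n * w = sup{n*k : k<w} = w. So 14 * w = w.
Result = w

w


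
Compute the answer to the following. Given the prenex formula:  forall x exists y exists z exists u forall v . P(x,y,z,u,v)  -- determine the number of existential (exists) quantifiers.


Quantifier prefix: forall x exists y exists z exists u forall v
Mark each quantifier type:
  U E E E U
Universal count = 2, Existential count = 3
Asked for existential (exists) quantifiers: 3

3


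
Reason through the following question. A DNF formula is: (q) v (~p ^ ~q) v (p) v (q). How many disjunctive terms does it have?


A DNF formula is a disjunction of terms (conjunctions).
Terms are separated by v.
Counting the disjuncts: 4 terms.

4


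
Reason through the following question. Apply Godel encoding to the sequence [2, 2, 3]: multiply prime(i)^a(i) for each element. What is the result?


Encode each element as an exponent of the corresponding prime:
  2^2 = 4
  3^2 = 9
  5^3 = 125
Product = 4 * 9 * 125 = 4500

4500


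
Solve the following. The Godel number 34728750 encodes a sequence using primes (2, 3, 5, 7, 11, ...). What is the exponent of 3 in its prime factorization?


Factorize 34728750 by dividing by 3 repeatedly.
Division steps: 3 divides 34728750 exactly 4 time(s).
Exponent of 3 = 4

4


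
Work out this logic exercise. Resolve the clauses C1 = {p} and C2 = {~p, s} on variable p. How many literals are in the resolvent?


Remove p from C1 and ~p from C2.
C1 remainder: {}
C2 remainder: {s}
Union (resolvent): {s}
Resolvent has 1 literal(s).

1


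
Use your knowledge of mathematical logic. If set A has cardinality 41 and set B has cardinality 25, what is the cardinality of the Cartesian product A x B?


The Cartesian product A x B contains all ordered pairs (a, b).
|A x B| = |A| * |B| = 41 * 25 = 1025

1025


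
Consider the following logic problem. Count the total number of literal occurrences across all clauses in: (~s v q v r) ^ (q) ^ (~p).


Counting literals in each clause:
Clause 1: 3 literal(s)
Clause 2: 1 literal(s)
Clause 3: 1 literal(s)
Total = 5

5


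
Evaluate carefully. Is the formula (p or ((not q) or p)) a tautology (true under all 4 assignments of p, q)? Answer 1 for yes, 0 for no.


Check all 4 assignments:
p=0, q=0: 1
p=0, q=1: 0
p=1, q=0: 1
p=1, q=1: 1
Satisfying count = 3/4.
Tautology iff count = 4: no.

0


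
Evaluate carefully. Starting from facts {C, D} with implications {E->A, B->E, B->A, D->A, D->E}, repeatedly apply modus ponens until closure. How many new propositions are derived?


Initial facts: {C, D}
Apply modus ponens to closure:
  D and D->A  =>  A
  D and D->E  =>  E
Final known: {A, C, D, E}
New propositions: {A, E}
Count = 2

2


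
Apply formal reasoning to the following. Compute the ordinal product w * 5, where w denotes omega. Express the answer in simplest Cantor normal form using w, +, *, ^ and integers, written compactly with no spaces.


Compute w * 5.
Ordinal * is associative and left-distributive over +, but NOT commutative; for finite n>1, n*w = w but w*n stays w*n.
w * 5 means 5 copies of w concatenated: w*5.
Result = w*5

w*5


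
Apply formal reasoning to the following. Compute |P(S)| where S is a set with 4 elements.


The power set of a set with n elements has 2^n elements.
|P(S)| = 2^4 = 16

16


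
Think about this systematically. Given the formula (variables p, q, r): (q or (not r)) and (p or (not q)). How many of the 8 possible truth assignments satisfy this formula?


Evaluate all 8 assignments for p, q, r:
p=0, q=0, r=0: 1
p=0, q=0, r=1: 0
p=0, q=1, r=0: 0
p=0, q=1, r=1: 0
p=1, q=0, r=0: 1
p=1, q=0, r=1: 0
p=1, q=1, r=0: 1
p=1, q=1, r=1: 1
Satisfying count = 4

4


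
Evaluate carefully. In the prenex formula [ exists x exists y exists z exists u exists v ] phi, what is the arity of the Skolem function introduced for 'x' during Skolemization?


Quantifier prefix: exists x exists y exists z exists u exists v
'x' is existentially quantified at position 1.
No universal quantifiers precede it.
Skolem function arity = 0 (a Skolem constant)

0


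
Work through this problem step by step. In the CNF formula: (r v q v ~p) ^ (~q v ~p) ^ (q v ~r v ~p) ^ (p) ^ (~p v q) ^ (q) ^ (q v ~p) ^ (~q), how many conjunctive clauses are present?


A CNF formula is a conjunction of clauses.
Clauses are separated by ^.
Counting the conjuncts: 8 clauses.

8


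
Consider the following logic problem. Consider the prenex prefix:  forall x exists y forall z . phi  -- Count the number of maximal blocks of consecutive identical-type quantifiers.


Quantifier-type sequence: A E A  (A=forall, E=exists)
Group into maximal same-type runs:
  Ax1 | Ex1 | Ax1
Number of blocks = 3

3


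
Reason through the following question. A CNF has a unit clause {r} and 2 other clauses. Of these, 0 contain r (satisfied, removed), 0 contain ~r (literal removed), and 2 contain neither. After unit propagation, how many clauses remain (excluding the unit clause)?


Satisfied (removed): 0
Shortened (remain): 0
Unchanged (remain): 2
Remaining = 0 + 2 = 2

2


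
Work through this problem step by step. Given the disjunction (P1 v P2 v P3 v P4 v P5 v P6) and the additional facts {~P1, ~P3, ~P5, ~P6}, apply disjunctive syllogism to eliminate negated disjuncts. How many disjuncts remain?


Original disjuncts (6): P1, P2, P3, P4, P5, P6
Negated (eliminate): ~P1, ~P3, ~P5, ~P6
Remaining disjuncts: P2, P4
Count = 6 - 4 = 2

2


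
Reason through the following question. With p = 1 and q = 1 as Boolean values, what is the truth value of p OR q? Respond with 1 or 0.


p = 1, q = 1
Operation: p OR q
Evaluate: 1 OR 1 = 1

1


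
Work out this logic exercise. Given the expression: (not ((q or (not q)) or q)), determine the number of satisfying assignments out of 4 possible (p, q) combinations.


Check all 4 assignments:
p=0, q=0: 0
p=0, q=1: 0
p=1, q=0: 0
p=1, q=1: 0
Count of True = 0

0


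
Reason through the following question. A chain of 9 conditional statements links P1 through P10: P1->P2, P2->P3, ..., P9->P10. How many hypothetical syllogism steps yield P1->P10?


With 9 implications in a chain connecting 10 propositions:
P1->P2, P2->P3, ..., P9->P10
Steps needed = (number of implications) - 1 = 9 - 1 = 8

8


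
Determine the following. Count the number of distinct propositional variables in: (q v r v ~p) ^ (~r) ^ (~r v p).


Identify each variable that appears in the formula.
Variables found: p, q, r
Count = 3

3


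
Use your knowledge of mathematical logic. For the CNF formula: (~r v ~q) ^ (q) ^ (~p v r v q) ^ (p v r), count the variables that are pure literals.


Check each variable for pure literal status:
p: mixed (not pure)
q: mixed (not pure)
r: mixed (not pure)
Pure literal count = 0

0


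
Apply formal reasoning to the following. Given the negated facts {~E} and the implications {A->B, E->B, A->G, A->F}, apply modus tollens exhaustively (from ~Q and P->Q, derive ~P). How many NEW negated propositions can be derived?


Initial negated facts: {~E}
Apply modus tollens to closure:
  (no implication fires)
Final negated: {~E}
New negations: {(none)}
Count = 0

0


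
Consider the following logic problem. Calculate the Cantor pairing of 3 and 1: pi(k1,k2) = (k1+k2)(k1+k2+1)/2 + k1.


k1 + k2 = 4
(k1+k2)(k1+k2+1)/2 = 4 * 5 / 2 = 10
pi = 10 + 3 = 13

13


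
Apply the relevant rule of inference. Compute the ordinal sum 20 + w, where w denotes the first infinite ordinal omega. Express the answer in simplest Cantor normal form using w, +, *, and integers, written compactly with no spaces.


Compute 20 + w.
Ordinal + is associative but NOT commutative; for finite n>0, n + w = w but w + n stays w+n.
Any finite left addend is absorbed by w on the right: 20 + w = w.
Result = w

w


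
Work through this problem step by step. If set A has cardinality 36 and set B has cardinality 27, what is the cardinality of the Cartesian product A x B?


The Cartesian product A x B contains all ordered pairs (a, b).
|A x B| = |A| * |B| = 36 * 27 = 972

972


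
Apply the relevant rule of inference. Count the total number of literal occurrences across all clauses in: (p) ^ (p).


Counting literals in each clause:
Clause 1: 1 literal(s)
Clause 2: 1 literal(s)
Total = 2

2


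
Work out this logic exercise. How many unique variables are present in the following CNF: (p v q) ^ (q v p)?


Identify each variable that appears in the formula.
Variables found: p, q
Count = 2

2


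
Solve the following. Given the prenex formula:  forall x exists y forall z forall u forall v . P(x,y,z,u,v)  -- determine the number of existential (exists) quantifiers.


Quantifier prefix: forall x exists y forall z forall u forall v
Mark each quantifier type:
  U E U U U
Universal count = 4, Existential count = 1
Asked for existential (exists) quantifiers: 1

1


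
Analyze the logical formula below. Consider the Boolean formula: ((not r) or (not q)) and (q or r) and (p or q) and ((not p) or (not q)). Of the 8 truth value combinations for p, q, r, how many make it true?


Evaluate all 8 assignments for p, q, r:
p=0, q=0, r=0: 0
p=0, q=0, r=1: 0
p=0, q=1, r=0: 1
p=0, q=1, r=1: 0
p=1, q=0, r=0: 0
p=1, q=0, r=1: 1
p=1, q=1, r=0: 0
p=1, q=1, r=1: 0
Satisfying count = 2

2


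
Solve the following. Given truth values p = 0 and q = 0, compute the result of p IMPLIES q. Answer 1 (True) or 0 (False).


p = 0, q = 0
Operation: p IMPLIES q
Evaluate: 0 IMPLIES 0 = 1

1


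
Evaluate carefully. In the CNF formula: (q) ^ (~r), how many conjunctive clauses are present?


A CNF formula is a conjunction of clauses.
Clauses are separated by ^.
Counting the conjuncts: 2 clauses.

2


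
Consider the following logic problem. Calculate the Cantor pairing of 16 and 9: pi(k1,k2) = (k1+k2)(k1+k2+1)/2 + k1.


k1 + k2 = 25
(k1+k2)(k1+k2+1)/2 = 25 * 26 / 2 = 325
pi = 325 + 16 = 341

341


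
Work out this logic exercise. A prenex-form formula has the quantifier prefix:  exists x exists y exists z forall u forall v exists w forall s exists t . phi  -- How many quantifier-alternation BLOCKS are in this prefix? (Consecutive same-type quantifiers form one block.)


Quantifier-type sequence: E E E A A E A E  (A=forall, E=exists)
Group into maximal same-type runs:
  Ex3 | Ax2 | Ex1 | Ax1 | Ex1
Number of blocks = 5

5


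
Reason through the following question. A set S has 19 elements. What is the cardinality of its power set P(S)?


The power set of a set with n elements has 2^n elements.
|P(S)| = 2^19 = 524288

524288


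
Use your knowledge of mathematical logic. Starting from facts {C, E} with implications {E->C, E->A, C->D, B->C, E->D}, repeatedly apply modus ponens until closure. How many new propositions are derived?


Initial facts: {C, E}
Apply modus ponens to closure:
  E and E->A  =>  A
  C and C->D  =>  D
Final known: {A, C, D, E}
New propositions: {A, D}
Count = 2

2


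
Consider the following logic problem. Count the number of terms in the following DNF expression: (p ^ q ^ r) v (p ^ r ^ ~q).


A DNF formula is a disjunction of terms (conjunctions).
Terms are separated by v.
Counting the disjuncts: 2 terms.

2


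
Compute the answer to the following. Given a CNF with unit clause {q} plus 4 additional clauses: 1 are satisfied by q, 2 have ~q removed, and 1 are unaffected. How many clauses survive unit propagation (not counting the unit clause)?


Satisfied (removed): 1
Shortened (remain): 2
Unchanged (remain): 1
Remaining = 2 + 1 = 3

3


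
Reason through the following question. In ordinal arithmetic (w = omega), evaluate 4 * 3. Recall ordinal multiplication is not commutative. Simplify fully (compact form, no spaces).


Compute 4 * 3.
Ordinal * is associative and left-distributive over +, but NOT commutative; for finite n>1, n*w = w but w*n stays w*n.
Both finite; ordinal * agrees with natural *: 4 * 3 = 12.
Result = 12

12


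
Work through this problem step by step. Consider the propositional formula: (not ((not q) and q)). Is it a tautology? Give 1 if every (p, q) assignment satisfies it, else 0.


Check all 4 assignments:
p=0, q=0: 1
p=0, q=1: 1
p=1, q=0: 1
p=1, q=1: 1
Satisfying count = 4/4.
Tautology iff count = 4: yes.

1


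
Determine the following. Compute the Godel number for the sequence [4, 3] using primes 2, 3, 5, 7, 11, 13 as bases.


Encode each element as an exponent of the corresponding prime:
  2^4 = 16
  3^3 = 27
Product = 16 * 27 = 432

432


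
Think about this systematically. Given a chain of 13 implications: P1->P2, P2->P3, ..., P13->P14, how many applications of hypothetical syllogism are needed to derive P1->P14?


With 13 implications in a chain connecting 14 propositions:
P1->P2, P2->P3, ..., P13->P14
Steps needed = (number of implications) - 1 = 13 - 1 = 12

12


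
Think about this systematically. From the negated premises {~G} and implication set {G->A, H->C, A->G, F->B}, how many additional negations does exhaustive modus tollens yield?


Initial negated facts: {~G}
Apply modus tollens to closure:
  ~G and A->G  =>  ~A
Final negated: {~A, ~G}
New negations: {~A}
Count = 1

1


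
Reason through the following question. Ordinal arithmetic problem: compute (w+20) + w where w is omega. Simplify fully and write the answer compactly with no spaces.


Compute (w+20) + w.
Ordinal + is associative but NOT commutative; for finite n>0, n + w = w but w + n stays w+n.
(w+20) + w = w + (20+w) = w + w = w*2 (the finite tail 20 is absorbed by the right w).
Result = w*2

w*2


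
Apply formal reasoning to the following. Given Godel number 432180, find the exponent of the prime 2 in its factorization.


Factorize 432180 by dividing by 2 repeatedly.
Division steps: 2 divides 432180 exactly 2 time(s).
Exponent of 2 = 2

2


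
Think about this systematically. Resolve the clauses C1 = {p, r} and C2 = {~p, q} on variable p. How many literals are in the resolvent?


Remove p from C1 and ~p from C2.
C1 remainder: {r}
C2 remainder: {q}
Union (resolvent): {q, r}
Resolvent has 2 literal(s).

2


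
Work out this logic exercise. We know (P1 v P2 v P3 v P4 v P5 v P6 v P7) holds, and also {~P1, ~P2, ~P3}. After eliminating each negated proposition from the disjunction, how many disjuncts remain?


Original disjuncts (7): P1, P2, P3, P4, P5, P6, P7
Negated (eliminate): ~P1, ~P2, ~P3
Remaining disjuncts: P4, P5, P6, P7
Count = 7 - 3 = 4

4


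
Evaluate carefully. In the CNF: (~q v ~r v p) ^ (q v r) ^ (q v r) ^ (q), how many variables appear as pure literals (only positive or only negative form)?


Check each variable for pure literal status:
p: pure positive
q: mixed (not pure)
r: mixed (not pure)
Pure literal count = 1

1


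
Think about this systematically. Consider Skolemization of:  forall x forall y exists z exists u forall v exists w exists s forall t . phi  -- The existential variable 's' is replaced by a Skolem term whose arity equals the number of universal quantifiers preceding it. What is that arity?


Quantifier prefix: forall x forall y exists z exists u forall v exists w exists s forall t
's' is existentially quantified at position 7.
Universal variables preceding it: x, y, v
Skolem function arity = 3

3


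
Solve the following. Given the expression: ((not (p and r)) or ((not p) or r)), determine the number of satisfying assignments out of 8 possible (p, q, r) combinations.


Check all 8 assignments:
p=0, q=0, r=0: 1
p=0, q=0, r=1: 1
p=0, q=1, r=0: 1
p=0, q=1, r=1: 1
p=1, q=0, r=0: 1
p=1, q=0, r=1: 1
p=1, q=1, r=0: 1
p=1, q=1, r=1: 1
Count of True = 8

8


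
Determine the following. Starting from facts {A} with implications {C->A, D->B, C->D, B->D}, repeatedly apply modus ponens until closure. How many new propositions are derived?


Initial facts: {A}
Apply modus ponens to closure:
  (no implication fires)
Final known: {A}
New propositions: {(none)}
Count = 0

0


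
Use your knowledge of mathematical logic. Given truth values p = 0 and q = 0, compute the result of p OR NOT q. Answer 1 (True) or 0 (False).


p = 0, q = 0
Operation: p OR NOT q
Evaluate: 0 OR NOT 0 = 1

1


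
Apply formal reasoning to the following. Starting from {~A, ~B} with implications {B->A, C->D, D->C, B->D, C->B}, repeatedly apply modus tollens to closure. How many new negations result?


Initial negated facts: {~A, ~B}
Apply modus tollens to closure:
  ~B and C->B  =>  ~C
  ~C and D->C  =>  ~D
Final negated: {~A, ~B, ~C, ~D}
New negations: {~C, ~D}
Count = 2

2


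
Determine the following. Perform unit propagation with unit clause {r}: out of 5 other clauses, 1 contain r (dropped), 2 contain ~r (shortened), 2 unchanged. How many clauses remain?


Satisfied (removed): 1
Shortened (remain): 2
Unchanged (remain): 2
Remaining = 2 + 2 = 4

4


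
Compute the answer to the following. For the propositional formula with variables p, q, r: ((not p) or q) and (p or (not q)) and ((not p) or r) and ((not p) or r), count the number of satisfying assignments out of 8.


Evaluate all 8 assignments for p, q, r:
p=0, q=0, r=0: 1
p=0, q=0, r=1: 1
p=0, q=1, r=0: 0
p=0, q=1, r=1: 0
p=1, q=0, r=0: 0
p=1, q=0, r=1: 0
p=1, q=1, r=0: 0
p=1, q=1, r=1: 1
Satisfying count = 3

3


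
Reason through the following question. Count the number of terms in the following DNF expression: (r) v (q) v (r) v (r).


A DNF formula is a disjunction of terms (conjunctions).
Terms are separated by v.
Counting the disjuncts: 4 terms.

4


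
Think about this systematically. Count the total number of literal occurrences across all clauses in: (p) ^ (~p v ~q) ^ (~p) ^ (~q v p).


Counting literals in each clause:
Clause 1: 1 literal(s)
Clause 2: 2 literal(s)
Clause 3: 1 literal(s)
Clause 4: 2 literal(s)
Total = 6

6


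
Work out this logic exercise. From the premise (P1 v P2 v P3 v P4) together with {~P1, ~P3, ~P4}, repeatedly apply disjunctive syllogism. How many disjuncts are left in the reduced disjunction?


Original disjuncts (4): P1, P2, P3, P4
Negated (eliminate): ~P1, ~P3, ~P4
Remaining disjuncts: P2
Count = 4 - 3 = 1

1


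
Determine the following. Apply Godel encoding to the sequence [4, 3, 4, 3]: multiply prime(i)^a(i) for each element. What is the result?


Encode each element as an exponent of the corresponding prime:
  2^4 = 16
  3^3 = 27
  5^4 = 625
  7^3 = 343
Product = 16 * 27 * 625 * 343 = 92610000

92610000


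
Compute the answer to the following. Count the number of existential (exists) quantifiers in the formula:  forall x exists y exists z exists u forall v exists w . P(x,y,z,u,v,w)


Quantifier prefix: forall x exists y exists z exists u forall v exists w
Mark each quantifier type:
  U E E E U E
Universal count = 2, Existential count = 4
Asked for existential (exists) quantifiers: 4

4


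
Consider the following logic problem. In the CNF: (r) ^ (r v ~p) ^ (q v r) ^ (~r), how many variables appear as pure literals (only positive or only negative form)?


Check each variable for pure literal status:
p: pure negative
q: pure positive
r: mixed (not pure)
Pure literal count = 2

2


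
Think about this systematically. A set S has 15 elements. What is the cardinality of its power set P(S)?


The power set of a set with n elements has 2^n elements.
|P(S)| = 2^15 = 32768

32768


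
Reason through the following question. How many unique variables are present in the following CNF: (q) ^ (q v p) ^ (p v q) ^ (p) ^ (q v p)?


Identify each variable that appears in the formula.
Variables found: p, q
Count = 2

2


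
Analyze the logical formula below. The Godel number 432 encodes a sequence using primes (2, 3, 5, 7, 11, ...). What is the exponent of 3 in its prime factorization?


Factorize 432 by dividing by 3 repeatedly.
Division steps: 3 divides 432 exactly 3 time(s).
Exponent of 3 = 3

3


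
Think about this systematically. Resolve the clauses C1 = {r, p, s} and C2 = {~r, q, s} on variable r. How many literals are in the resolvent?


Remove r from C1 and ~r from C2.
C1 remainder: {p, s}
C2 remainder: {q, s}
Union (resolvent): {p, q, s}
Resolvent has 3 literal(s).

3


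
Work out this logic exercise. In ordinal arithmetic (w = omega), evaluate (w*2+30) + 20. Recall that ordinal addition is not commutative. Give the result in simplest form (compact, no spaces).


Compute (w*2+30) + 20.
Ordinal + is associative but NOT commutative; for finite n>0, n + w = w but w + n stays w+n.
By associativity: (w*2+30) + 20 = w*2 + (30+20) = w*2+50.
Result = w*2+50

w*2+50


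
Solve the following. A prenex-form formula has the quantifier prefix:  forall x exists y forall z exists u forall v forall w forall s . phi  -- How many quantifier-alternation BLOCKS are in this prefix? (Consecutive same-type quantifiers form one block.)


Quantifier-type sequence: A E A E A A A  (A=forall, E=exists)
Group into maximal same-type runs:
  Ax1 | Ex1 | Ax1 | Ex1 | Ax3
Number of blocks = 5

5


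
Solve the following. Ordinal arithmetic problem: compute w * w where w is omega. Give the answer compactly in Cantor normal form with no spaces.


Compute w * w.
Ordinal * is associative and left-distributive over +, but NOT commutative; for finite n>1, n*w = w but w*n stays w*n.
w * w = w^2 by definition.
Result = w^2

w^2


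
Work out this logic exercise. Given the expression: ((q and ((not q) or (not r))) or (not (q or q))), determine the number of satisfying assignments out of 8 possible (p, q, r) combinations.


Check all 8 assignments:
p=0, q=0, r=0: 1
p=0, q=0, r=1: 1
p=0, q=1, r=0: 1
p=0, q=1, r=1: 0
p=1, q=0, r=0: 1
p=1, q=0, r=1: 1
p=1, q=1, r=0: 1
p=1, q=1, r=1: 0
Count of True = 6

6


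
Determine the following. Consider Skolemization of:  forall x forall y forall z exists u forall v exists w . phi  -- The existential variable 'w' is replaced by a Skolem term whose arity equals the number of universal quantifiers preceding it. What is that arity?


Quantifier prefix: forall x forall y forall z exists u forall v exists w
'w' is existentially quantified at position 6.
Universal variables preceding it: x, y, z, v
Skolem function arity = 4

4


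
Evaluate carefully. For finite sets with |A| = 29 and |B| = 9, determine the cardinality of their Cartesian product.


The Cartesian product A x B contains all ordered pairs (a, b).
|A x B| = |A| * |B| = 29 * 9 = 261

261


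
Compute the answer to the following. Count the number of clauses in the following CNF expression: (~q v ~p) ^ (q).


A CNF formula is a conjunction of clauses.
Clauses are separated by ^.
Counting the conjuncts: 2 clauses.

2


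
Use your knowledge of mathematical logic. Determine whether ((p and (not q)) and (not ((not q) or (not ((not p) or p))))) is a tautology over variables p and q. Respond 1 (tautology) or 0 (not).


Check all 4 assignments:
p=0, q=0: 0
p=0, q=1: 0
p=1, q=0: 0
p=1, q=1: 0
Satisfying count = 0/4.
Tautology iff count = 4: no.

0


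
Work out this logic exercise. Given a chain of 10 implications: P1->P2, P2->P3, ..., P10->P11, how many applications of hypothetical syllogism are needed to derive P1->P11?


With 10 implications in a chain connecting 11 propositions:
P1->P2, P2->P3, ..., P10->P11
Steps needed = (number of implications) - 1 = 10 - 1 = 9

9


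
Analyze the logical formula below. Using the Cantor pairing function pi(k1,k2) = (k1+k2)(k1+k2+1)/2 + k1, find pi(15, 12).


k1 + k2 = 27
(k1+k2)(k1+k2+1)/2 = 27 * 28 / 2 = 378
pi = 378 + 15 = 393

393


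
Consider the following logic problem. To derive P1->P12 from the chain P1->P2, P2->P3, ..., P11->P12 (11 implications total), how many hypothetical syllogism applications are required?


With 11 implications in a chain connecting 12 propositions:
P1->P2, P2->P3, ..., P11->P12
Steps needed = (number of implications) - 1 = 11 - 1 = 10

10


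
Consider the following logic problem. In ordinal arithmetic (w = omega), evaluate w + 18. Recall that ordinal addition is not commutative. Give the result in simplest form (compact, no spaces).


Compute w + 18.
Ordinal + is associative but NOT commutative; for finite n>0, n + w = w but w + n stays w+n.
w + 18 is already in normal form (a successor ordinal beyond w).
Result = w+18

w+18


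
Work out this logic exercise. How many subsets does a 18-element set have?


The power set of a set with n elements has 2^n elements.
|P(S)| = 2^18 = 262144

262144
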